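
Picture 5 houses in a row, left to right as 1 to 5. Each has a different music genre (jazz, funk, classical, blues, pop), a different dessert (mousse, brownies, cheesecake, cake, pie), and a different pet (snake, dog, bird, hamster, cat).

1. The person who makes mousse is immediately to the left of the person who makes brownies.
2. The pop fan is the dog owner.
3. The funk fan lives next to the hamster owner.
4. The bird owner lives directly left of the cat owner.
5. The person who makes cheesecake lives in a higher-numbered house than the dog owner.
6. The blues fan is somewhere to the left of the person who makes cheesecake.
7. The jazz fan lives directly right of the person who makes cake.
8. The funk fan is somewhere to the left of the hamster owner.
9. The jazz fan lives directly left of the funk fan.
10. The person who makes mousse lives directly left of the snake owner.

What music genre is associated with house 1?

House 5 music genre: only classical fits.
The funk fan is narrowed to house 3 or 4; consider each.
Placing it in house 3 leads to a contradiction, so it's in house 4.
From clue 3, the hamster owner must be in house 5.
The jazz fan is in house 3 (clue 9).
The person who makes cake is in house 2 (clue 7).
Clue 1 places the person who makes mousse in house 3.
Clue 1: the person who makes brownies is in house 4.
The snake owner is in house 4 (clue 10).
So house 1 gets pie for dessert.
House 5's dessert must be cheesecake (nothing else left).
So house 3 gets cat for pet.
Clue 4: the bird owner is in house 2.
The only pet still possible for house 1 is dog.
The pop fan is in house 1 (clue 2).
So house 2 gets blues for music genre.
So: house 1 = pop/pie/dog, house 2 = blues/cake/bird, house 3 = jazz/mousse/cat, house 4 = funk/brownies/snake, house 5 = classical/cheesecake/hamster.

pop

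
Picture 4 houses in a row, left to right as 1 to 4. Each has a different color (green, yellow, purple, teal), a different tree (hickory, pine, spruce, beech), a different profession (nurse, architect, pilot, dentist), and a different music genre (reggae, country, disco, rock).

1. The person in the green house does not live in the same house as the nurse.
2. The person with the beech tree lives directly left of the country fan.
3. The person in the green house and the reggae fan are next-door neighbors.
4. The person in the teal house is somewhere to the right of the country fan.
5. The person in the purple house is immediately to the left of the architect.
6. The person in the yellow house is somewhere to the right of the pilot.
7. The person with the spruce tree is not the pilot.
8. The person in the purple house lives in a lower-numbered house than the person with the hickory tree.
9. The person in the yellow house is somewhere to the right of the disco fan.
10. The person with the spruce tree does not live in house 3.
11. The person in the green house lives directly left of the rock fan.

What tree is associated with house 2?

The person in the teal house is narrowed to house 3 or 4; consider each.
Placing it in house 3 leads to a contradiction, so it's in house 4.
The person in the yellow house is narrowed to house 2 or 3; consider each.
Placing it in house 3 leads to a contradiction, so it's in house 2.
By clue 6, the pilot is in house 1.
By clue 9, the disco fan is in house 1.
House 3's music genre must be country (nothing else left).
By clue 2, the person with the beech tree is in house 2.
So house 1 gets pine for tree.
The only tree still possible for house 3 is hickory.
That leaves spruce as the tree for house 4.
By clue 8, the person in the purple house is in house 1.
House 3 color: only green fits.
By clue 5, the architect is in house 2.
The rock fan is in house 4 (clue 11).
House 3 profession: only dentist fits.
House 4's profession must be nurse (nothing else left).
House 2 music genre: only reggae fits.
So: house 1 = purple/pine/pilot/disco, house 2 = yellow/beech/architect/reggae, house 3 = green/hickory/dentist/country, house 4 = teal/spruce/nurse/rock.

beech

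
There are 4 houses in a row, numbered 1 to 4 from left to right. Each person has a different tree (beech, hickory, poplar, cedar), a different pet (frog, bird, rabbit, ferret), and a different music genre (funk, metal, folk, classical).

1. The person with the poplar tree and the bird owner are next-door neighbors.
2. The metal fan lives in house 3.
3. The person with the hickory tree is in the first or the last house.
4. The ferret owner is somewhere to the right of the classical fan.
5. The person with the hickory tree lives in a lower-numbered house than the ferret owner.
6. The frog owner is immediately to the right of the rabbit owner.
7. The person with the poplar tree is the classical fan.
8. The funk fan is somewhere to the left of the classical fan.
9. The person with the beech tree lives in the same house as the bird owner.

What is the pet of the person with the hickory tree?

rabbit

From clue 2, the metal fan must be in house 3.
From clue 5, the person with the hickory tree must be in house 1.
House 2's music genre must be classical (nothing else left).
House 4's music genre must be folk (nothing else left).
By clue 7, the person with the poplar tree is in house 2.
House 1 pet: only rabbit fits.
House 1's music genre must be funk (nothing else left).
Clue 1 places the bird owner in house 3.
Clue 6 places the frog owner in house 2.
Clue 9: the person with the beech tree is in house 3.
House 4's tree must be cedar (nothing else left).
That leaves ferret as the pet for house 4.
So: house 1 = hickory/rabbit/funk, house 2 = poplar/frog/classical, house 3 = beech/bird/metal, house 4 = cedar/ferret/folk.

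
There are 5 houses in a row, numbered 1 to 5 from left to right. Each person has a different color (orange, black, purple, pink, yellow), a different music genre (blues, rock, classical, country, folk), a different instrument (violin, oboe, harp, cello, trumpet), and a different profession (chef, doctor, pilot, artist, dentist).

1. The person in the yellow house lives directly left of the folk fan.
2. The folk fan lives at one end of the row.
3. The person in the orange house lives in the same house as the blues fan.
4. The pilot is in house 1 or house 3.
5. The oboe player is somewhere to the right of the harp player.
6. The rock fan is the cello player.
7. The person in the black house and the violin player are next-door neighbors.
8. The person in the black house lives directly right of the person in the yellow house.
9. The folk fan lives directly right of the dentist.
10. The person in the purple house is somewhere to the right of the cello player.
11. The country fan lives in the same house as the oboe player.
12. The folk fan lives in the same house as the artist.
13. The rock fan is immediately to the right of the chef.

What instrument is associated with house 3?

Clue 2 places the folk fan in house 5.
From clue 9, the dentist must be in house 4.
From clue 12, the artist must be in house 5.
The person in the yellow house is in house 4 (clue 1).
The person in the black house is in house 5 (clue 8).
By clue 7, the violin player is in house 4.
Clue 10 places the cello player in house 2.
So house 3 gets purple for color.
The only instrument still possible for house 5 is trumpet.
Clue 5: the harp player is in house 1.
By clue 6, the rock fan is in house 2.
From clue 11, the country fan must be in house 3.
By clue 13, the chef is in house 1.
That leaves classical as the music genre for house 4.
The only instrument still possible for house 3 is oboe.
House 2's profession must be doctor (nothing else left).
House 3 profession: only pilot fits.
From clue 3, the person in the orange house must be in house 1.
The only color still possible for house 2 is pink.
House 1 music genre: only blues fits.
So: house 1 = orange/blues/harp/chef, house 2 = pink/rock/cello/doctor, house 3 = purple/country/oboe/pilot, house 4 = yellow/classical/violin/dentist, house 5 = black/folk/trumpet/artist.

oboe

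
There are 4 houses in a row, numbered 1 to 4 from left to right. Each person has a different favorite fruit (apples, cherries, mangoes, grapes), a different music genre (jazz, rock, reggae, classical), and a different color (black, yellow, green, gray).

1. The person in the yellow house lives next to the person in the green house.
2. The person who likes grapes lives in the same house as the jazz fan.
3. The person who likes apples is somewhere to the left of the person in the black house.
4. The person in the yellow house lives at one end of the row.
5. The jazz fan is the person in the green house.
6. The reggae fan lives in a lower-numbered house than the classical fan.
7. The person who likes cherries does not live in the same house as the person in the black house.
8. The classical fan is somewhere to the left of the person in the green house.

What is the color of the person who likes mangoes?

black

Clue 1 places the person in the yellow house in house 4.
The person in the green house is in house 3 (clue 1).
By clue 5, the jazz fan is in house 3.
From clue 8, the classical fan must be in house 2.
House 4's music genre must be rock (nothing else left).
House 1 color: only gray fits.
House 2's color must be black (nothing else left).
Clue 2 places the person who likes grapes in house 3.
Clue 3: the person who likes apples is in house 1.
That leaves mangoes as the favorite fruit for house 2.
House 4 favorite fruit: only cherries fits.
The only music genre still possible for house 1 is reggae.
So: house 1 = apples/reggae/gray, house 2 = mangoes/classical/black, house 3 = grapes/jazz/green, house 4 = cherries/rock/yellow.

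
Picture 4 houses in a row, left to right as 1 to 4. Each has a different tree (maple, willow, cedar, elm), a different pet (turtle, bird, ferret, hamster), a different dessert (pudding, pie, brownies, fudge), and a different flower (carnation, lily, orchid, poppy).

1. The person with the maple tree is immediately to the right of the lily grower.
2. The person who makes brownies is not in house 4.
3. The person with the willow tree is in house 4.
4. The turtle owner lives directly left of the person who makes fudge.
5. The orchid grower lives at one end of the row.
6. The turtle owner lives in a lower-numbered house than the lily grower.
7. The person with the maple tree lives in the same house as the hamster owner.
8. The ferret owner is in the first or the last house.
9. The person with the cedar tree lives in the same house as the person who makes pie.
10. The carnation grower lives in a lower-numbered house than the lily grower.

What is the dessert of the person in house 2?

fudge

Clue 3: the person with the willow tree is in house 4.
By clue 1, the person with the maple tree is in house 3.
By clue 1, the lily grower is in house 2.
Clue 6 places the turtle owner in house 1.
Clue 7: the hamster owner is in house 3.
From clue 10, the carnation grower must be in house 1.
House 2 pet: only bird fits.
The only pet still possible for house 4 is ferret.
The only dessert still possible for house 4 is pudding.
That leaves poppy as the flower for house 3.
The only flower still possible for house 4 is orchid.
The person who makes fudge is in house 2 (clue 4).
House 3's dessert must be brownies (nothing else left).
From clue 9, the person with the cedar tree must be in house 1.
House 2's tree must be elm (nothing else left).
That leaves pie as the dessert for house 1.
So: house 1 = cedar/turtle/pie/carnation, house 2 = elm/bird/fudge/lily, house 3 = maple/hamster/brownies/poppy, house 4 = willow/ferret/pudding/orchid.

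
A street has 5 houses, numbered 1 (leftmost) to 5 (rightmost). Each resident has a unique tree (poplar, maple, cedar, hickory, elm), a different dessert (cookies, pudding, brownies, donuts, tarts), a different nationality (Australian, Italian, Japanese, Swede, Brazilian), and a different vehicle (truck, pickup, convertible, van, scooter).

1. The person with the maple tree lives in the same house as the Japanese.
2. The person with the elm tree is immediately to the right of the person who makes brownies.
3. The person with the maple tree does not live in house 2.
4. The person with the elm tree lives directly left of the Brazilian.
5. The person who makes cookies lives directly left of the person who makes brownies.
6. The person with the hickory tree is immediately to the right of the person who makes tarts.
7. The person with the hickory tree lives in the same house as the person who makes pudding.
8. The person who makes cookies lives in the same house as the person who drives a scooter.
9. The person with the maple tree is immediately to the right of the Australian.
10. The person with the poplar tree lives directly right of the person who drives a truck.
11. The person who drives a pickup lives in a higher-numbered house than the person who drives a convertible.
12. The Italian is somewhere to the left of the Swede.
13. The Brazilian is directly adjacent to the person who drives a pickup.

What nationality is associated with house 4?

Swede

House 1's tree must be cedar (nothing else left).
The only nationality still possible for house 1 is Italian.
The person with the elm tree is narrowed to house 3 or 4; consider each.
Placing it in house 3 leads to a contradiction, so it's in house 4.
From clue 2, the person who makes brownies must be in house 3.
Clue 4 places the Brazilian in house 5.
By clue 5, the person who makes cookies is in house 2.
The person who drives a scooter is in house 2 (clue 8).
From clue 13, the person who drives a pickup must be in house 4.
That leaves van as the vehicle for house 5.
From clue 1, the person with the maple tree must be in house 3.
The Japanese is in house 3 (clue 1).
Clue 7: the person with the hickory tree is in house 5.
By clue 7, the person who makes pudding is in house 5.
The Australian is in house 2 (clue 9).
By clue 10, the person with the poplar tree is in house 2.
The person who drives a truck is in house 1 (clue 10).
House 4 nationality: only Swede fits.
The only vehicle still possible for house 3 is convertible.
By clue 6, the person who makes tarts is in house 4.
House 1's dessert must be donuts (nothing else left).
So: house 1 = cedar/donuts/Italian/truck, house 2 = poplar/cookies/Australian/scooter, house 3 = maple/brownies/Japanese/convertible, house 4 = elm/tarts/Swede/pickup, house 5 = hickory/pudding/Brazilian/van.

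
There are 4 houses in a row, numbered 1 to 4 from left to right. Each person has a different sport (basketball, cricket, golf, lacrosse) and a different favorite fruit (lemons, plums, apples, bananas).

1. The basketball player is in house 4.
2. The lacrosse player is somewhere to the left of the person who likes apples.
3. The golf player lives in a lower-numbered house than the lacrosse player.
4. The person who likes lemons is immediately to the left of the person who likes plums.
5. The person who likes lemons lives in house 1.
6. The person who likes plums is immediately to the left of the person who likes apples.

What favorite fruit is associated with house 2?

plums

From clue 1, the basketball player must be in house 4.
The person who likes lemons is in house 1 (clue 5).
Clue 4: the person who likes plums is in house 2.
By clue 6, the person who likes apples is in house 3.
House 4's favorite fruit must be bananas (nothing else left).
Clue 2 places the lacrosse player in house 2.
Clue 3: the golf player is in house 1.
The only sport still possible for house 3 is cricket.
So: house 1 = golf/lemons, house 2 = lacrosse/plums, house 3 = cricket/apples, house 4 = basketball/bananas.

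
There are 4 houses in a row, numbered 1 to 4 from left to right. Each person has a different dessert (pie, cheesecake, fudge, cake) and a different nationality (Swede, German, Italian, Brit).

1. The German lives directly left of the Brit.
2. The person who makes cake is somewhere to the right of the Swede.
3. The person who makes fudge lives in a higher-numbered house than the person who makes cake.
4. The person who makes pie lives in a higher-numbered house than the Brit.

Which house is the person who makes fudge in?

The only dessert still possible for house 1 is cheesecake.
So house 2 gets cake for dessert.
House 4 nationality: only Italian fits.
By clue 2, the Swede is in house 1.
The only nationality still possible for house 2 is German.
The only nationality still possible for house 3 is Brit.
Clue 4: the person who makes pie is in house 4.
House 3 dessert: only fudge fits.
So: house 1 = cheesecake/Swede, house 2 = cake/German, house 3 = fudge/Brit, house 4 = pie/Italian.

3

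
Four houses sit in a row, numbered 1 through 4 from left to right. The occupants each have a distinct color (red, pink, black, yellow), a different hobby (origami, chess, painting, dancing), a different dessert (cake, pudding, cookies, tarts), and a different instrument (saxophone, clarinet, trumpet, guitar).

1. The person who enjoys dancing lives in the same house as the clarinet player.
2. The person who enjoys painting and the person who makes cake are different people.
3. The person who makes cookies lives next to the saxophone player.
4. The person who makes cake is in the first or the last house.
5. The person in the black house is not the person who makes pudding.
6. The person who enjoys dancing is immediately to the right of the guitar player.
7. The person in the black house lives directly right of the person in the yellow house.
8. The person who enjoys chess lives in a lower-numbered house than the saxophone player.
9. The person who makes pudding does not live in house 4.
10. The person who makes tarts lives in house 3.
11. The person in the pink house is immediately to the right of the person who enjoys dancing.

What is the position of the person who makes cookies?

By clue 10, the person who makes tarts is in house 3.
House 4 instrument: only trumpet fits.
The only instrument still possible for house 1 is guitar.
The person who enjoys dancing is in house 2 (clue 6).
Clue 11 places the person in the pink house in house 3.
From clue 1, the clarinet player must be in house 2.
Clue 7: the person in the black house is in house 2.
From clue 7, the person in the yellow house must be in house 1.
The only color still possible for house 4 is red.
House 1's hobby must be chess (nothing else left).
House 3's instrument must be saxophone (nothing else left).
Clue 5 places the person who makes pudding in house 1.
That leaves cookies as the dessert for house 2.
House 4 dessert: only cake fits.
The person who enjoys painting is in house 3 (clue 2).
House 4's hobby must be origami (nothing else left).
So: house 1 = yellow/chess/pudding/guitar, house 2 = black/dancing/cookies/clarinet, house 3 = pink/painting/tarts/saxophone, house 4 = red/origami/cake/trumpet.

2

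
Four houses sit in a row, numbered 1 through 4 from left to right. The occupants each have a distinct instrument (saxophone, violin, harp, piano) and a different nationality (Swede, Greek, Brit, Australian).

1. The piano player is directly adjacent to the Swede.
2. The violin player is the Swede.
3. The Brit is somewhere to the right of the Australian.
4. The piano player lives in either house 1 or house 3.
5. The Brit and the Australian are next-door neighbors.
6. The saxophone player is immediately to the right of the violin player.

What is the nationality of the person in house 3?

Australian

Clue 2 places the violin player in house 2.
Clue 2: the Swede is in house 2.
Clue 6: the saxophone player is in house 3.
House 1's instrument must be piano (nothing else left).
So house 4 gets harp for instrument.
By clue 5, the Brit is in house 4.
By clue 5, the Australian is in house 3.
House 1's nationality must be Greek (nothing else left).
So: house 1 = piano/Greek, house 2 = violin/Swede, house 3 = saxophone/Australian, house 4 = harp/Brit.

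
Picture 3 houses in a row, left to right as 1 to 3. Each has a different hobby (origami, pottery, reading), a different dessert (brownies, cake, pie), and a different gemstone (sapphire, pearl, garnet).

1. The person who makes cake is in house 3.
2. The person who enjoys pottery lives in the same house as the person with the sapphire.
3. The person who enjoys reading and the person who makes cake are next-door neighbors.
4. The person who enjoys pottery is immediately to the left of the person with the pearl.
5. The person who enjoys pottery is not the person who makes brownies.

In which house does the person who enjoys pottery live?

Clue 1: the person who makes cake is in house 3.
The person who enjoys reading is in house 2 (clue 3).
House 3 hobby: only origami fits.
Clue 2: the person with the sapphire is in house 1.
Clue 4: the person with the pearl is in house 2.
From clue 5, the person who makes brownies must be in house 2.
So house 1 gets pottery for hobby.
That leaves pie as the dessert for house 1.
So house 3 gets garnet for gemstone.
So: house 1 = pottery/pie/sapphire, house 2 = reading/brownies/pearl, house 3 = origami/cake/garnet.

1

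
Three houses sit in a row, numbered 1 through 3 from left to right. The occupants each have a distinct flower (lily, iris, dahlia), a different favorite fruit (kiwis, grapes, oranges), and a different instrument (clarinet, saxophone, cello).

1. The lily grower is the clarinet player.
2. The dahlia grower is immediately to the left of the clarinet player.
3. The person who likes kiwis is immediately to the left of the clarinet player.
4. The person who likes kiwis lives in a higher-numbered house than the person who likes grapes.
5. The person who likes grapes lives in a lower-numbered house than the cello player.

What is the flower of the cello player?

dahlia

Clue 4: the person who likes kiwis is in house 2.
Clue 4: the person who likes grapes is in house 1.
House 3's favorite fruit must be oranges (nothing else left).
House 1's instrument must be saxophone (nothing else left).
Clue 3 places the clarinet player in house 3.
The only instrument still possible for house 2 is cello.
From clue 1, the lily grower must be in house 3.
Clue 2: the dahlia grower is in house 2.
That leaves iris as the flower for house 1.
So: house 1 = iris/grapes/saxophone, house 2 = dahlia/kiwis/cello, house 3 = lily/oranges/clarinet.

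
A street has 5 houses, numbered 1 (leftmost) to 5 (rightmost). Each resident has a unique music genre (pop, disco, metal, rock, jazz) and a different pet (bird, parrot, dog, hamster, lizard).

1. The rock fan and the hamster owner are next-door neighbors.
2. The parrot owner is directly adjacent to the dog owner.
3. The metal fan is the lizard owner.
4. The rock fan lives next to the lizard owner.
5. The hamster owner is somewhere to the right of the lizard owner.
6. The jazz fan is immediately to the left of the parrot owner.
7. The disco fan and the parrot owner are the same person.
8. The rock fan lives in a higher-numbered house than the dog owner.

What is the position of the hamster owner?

The disco fan is narrowed to house 2 or 3 or 4 or 5; consider each.
Placing it in house 3 and house 4 and house 5 leads to a contradiction, so it's in house 2.
The parrot owner is in house 2 (clue 7).
From clue 6, the jazz fan must be in house 1.
The metal fan is narrowed to house 3 or 4; consider each.
Placing it in house 4 leads to a contradiction, so it's in house 3.
From clue 3, the lizard owner must be in house 3.
By clue 4, the rock fan is in house 4.
So house 5 gets pop for music genre.
Clue 1: the hamster owner is in house 5.
That leaves dog as the pet for house 1.
House 4 pet: only bird fits.
So: house 1 = jazz/dog, house 2 = disco/parrot, house 3 = metal/lizard, house 4 = rock/bird, house 5 = pop/hamster.

5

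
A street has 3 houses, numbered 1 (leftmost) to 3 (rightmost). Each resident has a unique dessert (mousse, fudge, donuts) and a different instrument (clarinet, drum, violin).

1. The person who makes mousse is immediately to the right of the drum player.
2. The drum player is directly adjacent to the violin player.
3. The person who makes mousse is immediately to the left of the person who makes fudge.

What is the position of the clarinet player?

3

From clue 3, the person who makes mousse must be in house 2.
The person who makes fudge is in house 3 (clue 3).
House 1 dessert: only donuts fits.
Clue 1: the drum player is in house 1.
By clue 2, the violin player is in house 2.
The only instrument still possible for house 3 is clarinet.
So: house 1 = donuts/drum, house 2 = mousse/violin, house 3 = fudge/clarinet.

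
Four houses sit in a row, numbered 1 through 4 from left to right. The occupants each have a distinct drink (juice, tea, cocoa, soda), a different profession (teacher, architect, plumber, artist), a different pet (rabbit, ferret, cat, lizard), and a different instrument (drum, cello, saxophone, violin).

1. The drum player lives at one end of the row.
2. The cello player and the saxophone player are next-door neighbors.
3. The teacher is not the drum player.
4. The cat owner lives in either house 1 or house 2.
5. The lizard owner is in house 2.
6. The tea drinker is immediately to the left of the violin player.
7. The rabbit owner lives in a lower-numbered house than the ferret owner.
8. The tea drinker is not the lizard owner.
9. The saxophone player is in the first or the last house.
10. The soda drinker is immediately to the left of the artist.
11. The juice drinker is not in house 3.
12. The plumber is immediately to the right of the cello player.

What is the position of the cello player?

Clue 5 places the lizard owner in house 2.
That leaves ferret as the pet for house 4.
House 1 pet: only cat fits.
The only pet still possible for house 3 is rabbit.
House 3's instrument must be cello (nothing else left).
Clue 2: the saxophone player is in house 4.
Clue 12: the plumber is in house 4.
The only instrument still possible for house 1 is drum.
House 2 instrument: only violin fits.
The tea drinker is in house 1 (clue 6).
That leaves soda as the drink for house 2.
House 3 drink: only cocoa fits.
So house 4 gets juice for drink.
The only profession still possible for house 1 is architect.
By clue 10, the artist is in house 3.
House 2's profession must be teacher (nothing else left).
So: house 1 = tea/architect/cat/drum, house 2 = soda/teacher/lizard/violin, house 3 = cocoa/artist/rabbit/cello, house 4 = juice/plumber/ferret/saxophone.

3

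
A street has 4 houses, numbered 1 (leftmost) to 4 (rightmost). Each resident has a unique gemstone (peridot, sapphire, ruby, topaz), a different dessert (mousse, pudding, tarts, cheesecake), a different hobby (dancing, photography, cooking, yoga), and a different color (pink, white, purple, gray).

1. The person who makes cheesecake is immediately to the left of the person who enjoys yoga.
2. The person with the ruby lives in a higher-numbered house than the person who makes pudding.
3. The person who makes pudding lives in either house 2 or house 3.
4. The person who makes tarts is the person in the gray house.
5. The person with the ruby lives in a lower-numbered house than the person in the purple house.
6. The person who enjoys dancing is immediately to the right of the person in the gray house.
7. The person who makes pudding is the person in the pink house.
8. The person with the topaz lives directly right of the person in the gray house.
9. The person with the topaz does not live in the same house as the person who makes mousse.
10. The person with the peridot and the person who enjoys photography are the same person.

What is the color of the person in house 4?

From clue 2, the person with the ruby must be in house 3.
Clue 2 places the person who makes pudding in house 2.
Clue 5 places the person in the purple house in house 4.
Clue 7 places the person in the pink house in house 2.
So house 4 gets mousse for dessert.
From clue 9, the person with the topaz must be in house 2.
House 3 hobby: only cooking fits.
Clue 8 places the person in the gray house in house 1.
That leaves photography as the hobby for house 1.
House 3 color: only white fits.
Clue 4 places the person who makes tarts in house 1.
Clue 6 places the person who enjoys dancing in house 2.
By clue 10, the person with the peridot is in house 1.
That leaves sapphire as the gemstone for house 4.
That leaves cheesecake as the dessert for house 3.
House 4's hobby must be yoga (nothing else left).
So: house 1 = peridot/tarts/photography/gray, house 2 = topaz/pudding/dancing/pink, house 3 = ruby/cheesecake/cooking/white, house 4 = sapphire/mousse/yoga/purple.

purple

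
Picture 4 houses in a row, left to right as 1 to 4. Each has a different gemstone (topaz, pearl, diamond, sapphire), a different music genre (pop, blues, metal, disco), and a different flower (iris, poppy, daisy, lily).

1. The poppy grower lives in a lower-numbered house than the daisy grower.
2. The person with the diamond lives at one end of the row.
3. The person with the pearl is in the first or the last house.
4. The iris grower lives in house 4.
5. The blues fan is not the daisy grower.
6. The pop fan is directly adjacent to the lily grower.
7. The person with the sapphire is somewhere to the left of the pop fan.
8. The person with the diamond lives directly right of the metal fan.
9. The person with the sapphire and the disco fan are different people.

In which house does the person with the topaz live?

The iris grower is in house 4 (clue 4).
By clue 8, the person with the diamond is in house 4.
Clue 8: the metal fan is in house 3.
The only gemstone still possible for house 1 is pearl.
Clue 7: the pop fan is in house 4.
By clue 6, the lily grower is in house 3.
That leaves poppy as the flower for house 1.
House 2's flower must be daisy (nothing else left).
By clue 5, the blues fan is in house 1.
House 2 music genre: only disco fits.
The person with the sapphire is in house 3 (clue 9).
The only gemstone still possible for house 2 is topaz.
So: house 1 = pearl/blues/poppy, house 2 = topaz/disco/daisy, house 3 = sapphire/metal/lily, house 4 = diamond/pop/iris.

2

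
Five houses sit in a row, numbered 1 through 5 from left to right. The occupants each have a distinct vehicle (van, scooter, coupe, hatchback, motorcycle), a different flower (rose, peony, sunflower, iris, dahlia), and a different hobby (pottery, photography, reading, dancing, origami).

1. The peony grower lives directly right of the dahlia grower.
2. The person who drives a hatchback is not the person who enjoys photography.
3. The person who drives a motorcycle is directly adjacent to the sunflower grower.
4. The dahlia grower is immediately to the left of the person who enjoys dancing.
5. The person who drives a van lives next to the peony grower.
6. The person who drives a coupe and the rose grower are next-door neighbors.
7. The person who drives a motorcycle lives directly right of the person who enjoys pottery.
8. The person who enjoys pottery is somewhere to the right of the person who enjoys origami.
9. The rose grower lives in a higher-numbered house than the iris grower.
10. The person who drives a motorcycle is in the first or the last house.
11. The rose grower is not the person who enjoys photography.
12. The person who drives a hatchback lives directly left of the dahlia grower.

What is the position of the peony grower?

3

The person who drives a motorcycle is in house 5 (clue 10).
By clue 3, the sunflower grower is in house 4.
The person who enjoys pottery is in house 4 (clue 7).
House 1's flower must be iris (nothing else left).
From clue 1, the peony grower must be in house 3.
Clue 1: the dahlia grower is in house 2.
Clue 4 places the person who enjoys dancing in house 3.
Clue 12: the person who drives a hatchback is in house 1.
So house 5 gets rose for flower.
From clue 6, the person who drives a coupe must be in house 4.
From clue 11, the person who enjoys photography must be in house 2.
House 3's vehicle must be scooter (nothing else left).
That leaves origami as the hobby for house 1.
That leaves reading as the hobby for house 5.
House 2 vehicle: only van fits.
So: house 1 = hatchback/iris/origami, house 2 = van/dahlia/photography, house 3 = scooter/peony/dancing, house 4 = coupe/sunflower/pottery, house 5 = motorcycle/rose/reading.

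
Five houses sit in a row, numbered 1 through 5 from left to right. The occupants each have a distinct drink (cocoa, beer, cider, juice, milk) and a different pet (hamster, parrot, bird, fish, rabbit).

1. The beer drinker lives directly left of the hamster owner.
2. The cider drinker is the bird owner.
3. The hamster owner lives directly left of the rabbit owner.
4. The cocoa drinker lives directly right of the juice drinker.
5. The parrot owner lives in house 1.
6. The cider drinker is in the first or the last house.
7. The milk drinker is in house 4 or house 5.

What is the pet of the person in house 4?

fish

The parrot owner is in house 1 (clue 5).
From clue 2, the cider drinker must be in house 5.
The bird owner is in house 5 (clue 2).
House 4 drink: only milk fits.
That leaves cocoa as the drink for house 3.
From clue 4, the juice drinker must be in house 2.
House 1's drink must be beer (nothing else left).
Clue 1: the hamster owner is in house 2.
From clue 3, the rabbit owner must be in house 3.
That leaves fish as the pet for house 4.
So: house 1 = beer/parrot, house 2 = juice/hamster, house 3 = cocoa/rabbit, house 4 = milk/fish, house 5 = cider/bird.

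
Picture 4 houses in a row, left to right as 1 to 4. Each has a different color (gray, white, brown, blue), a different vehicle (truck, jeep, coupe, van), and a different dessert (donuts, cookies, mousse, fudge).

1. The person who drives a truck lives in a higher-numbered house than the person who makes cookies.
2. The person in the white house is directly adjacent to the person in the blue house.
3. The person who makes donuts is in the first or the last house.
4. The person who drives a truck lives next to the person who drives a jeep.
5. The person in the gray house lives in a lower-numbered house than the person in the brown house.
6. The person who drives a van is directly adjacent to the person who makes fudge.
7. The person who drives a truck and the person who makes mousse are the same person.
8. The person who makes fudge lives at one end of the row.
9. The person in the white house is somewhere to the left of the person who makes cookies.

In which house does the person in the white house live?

So house 4 gets brown for color.
That leaves coupe as the vehicle for house 1.
So house 2 gets cookies for dessert.
The only dessert still possible for house 3 is mousse.
Clue 7: the person who drives a truck is in house 3.
The person in the white house is in house 1 (clue 9).
The only vehicle still possible for house 2 is van.
House 4 vehicle: only jeep fits.
The person in the blue house is in house 2 (clue 2).
Clue 6 places the person who makes fudge in house 1.
So house 3 gets gray for color.
So house 4 gets donuts for dessert.
So: house 1 = white/coupe/fudge, house 2 = blue/van/cookies, house 3 = gray/truck/mousse, house 4 = brown/jeep/donuts.

1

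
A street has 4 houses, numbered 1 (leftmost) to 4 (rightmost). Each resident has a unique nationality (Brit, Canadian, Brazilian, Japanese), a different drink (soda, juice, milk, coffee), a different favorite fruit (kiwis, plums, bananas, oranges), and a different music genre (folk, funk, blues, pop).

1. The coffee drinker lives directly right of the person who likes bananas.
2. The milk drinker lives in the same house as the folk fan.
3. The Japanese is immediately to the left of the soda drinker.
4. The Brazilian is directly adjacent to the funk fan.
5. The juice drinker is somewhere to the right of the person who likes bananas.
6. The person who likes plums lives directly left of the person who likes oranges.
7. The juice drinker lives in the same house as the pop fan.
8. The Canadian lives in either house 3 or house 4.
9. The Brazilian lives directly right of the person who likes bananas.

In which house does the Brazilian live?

That leaves milk as the drink for house 1.
From clue 2, the folk fan must be in house 1.
The Canadian is narrowed to house 3 or 4; consider each.
Placing it in house 3 leads to a contradiction, so it's in house 4.
The Brazilian is narrowed to house 2 or 3; consider each.
Placing it in house 2 leads to a contradiction, so it's in house 3.
Clue 9: the person who likes bananas is in house 2.
Clue 1 places the coffee drinker in house 3.
The person who likes plums is in house 3 (clue 6).
Clue 6 places the person who likes oranges in house 4.
The only drink still possible for house 2 is soda.
So house 4 gets juice for drink.
That leaves kiwis as the favorite fruit for house 1.
By clue 3, the Japanese is in house 1.
The pop fan is in house 4 (clue 7).
So house 2 gets Brit for nationality.
So house 3 gets blues for music genre.
The only music genre still possible for house 2 is funk.
So: house 1 = Japanese/milk/kiwis/folk, house 2 = Brit/soda/bananas/funk, house 3 = Brazilian/coffee/plums/blues, house 4 = Canadian/juice/oranges/pop.

3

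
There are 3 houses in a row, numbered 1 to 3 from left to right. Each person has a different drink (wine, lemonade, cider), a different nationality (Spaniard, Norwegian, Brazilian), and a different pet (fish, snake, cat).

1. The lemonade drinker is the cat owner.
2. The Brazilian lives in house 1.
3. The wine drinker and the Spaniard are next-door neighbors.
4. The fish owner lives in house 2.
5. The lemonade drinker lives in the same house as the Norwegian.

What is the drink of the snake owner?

Clue 2: the Brazilian is in house 1.
Clue 4 places the fish owner in house 2.
From clue 5, the lemonade drinker must be in house 3.
Clue 5: the Norwegian is in house 3.
That leaves Spaniard as the nationality for house 2.
Clue 1: the cat owner is in house 3.
Clue 3 places the wine drinker in house 1.
House 2's drink must be cider (nothing else left).
House 1 pet: only snake fits.
So: house 1 = wine/Brazilian/snake, house 2 = cider/Spaniard/fish, house 3 = lemonade/Norwegian/cat.

wine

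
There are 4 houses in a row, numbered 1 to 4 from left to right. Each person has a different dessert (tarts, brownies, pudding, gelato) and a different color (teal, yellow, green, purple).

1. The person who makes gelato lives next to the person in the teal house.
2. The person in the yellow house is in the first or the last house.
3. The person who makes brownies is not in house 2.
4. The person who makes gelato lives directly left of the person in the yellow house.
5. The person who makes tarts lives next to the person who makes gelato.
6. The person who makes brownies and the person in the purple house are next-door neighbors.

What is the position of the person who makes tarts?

2

Clue 4: the person who makes gelato is in house 3.
Clue 4 places the person in the yellow house in house 4.
Clue 1 places the person in the teal house in house 2.
So house 1 gets green for color.
That leaves purple as the color for house 3.
By clue 6, the person who makes brownies is in house 4.
House 1's dessert must be pudding (nothing else left).
So house 2 gets tarts for dessert.
So: house 1 = pudding/green, house 2 = tarts/teal, house 3 = gelato/purple, house 4 = brownies/yellow.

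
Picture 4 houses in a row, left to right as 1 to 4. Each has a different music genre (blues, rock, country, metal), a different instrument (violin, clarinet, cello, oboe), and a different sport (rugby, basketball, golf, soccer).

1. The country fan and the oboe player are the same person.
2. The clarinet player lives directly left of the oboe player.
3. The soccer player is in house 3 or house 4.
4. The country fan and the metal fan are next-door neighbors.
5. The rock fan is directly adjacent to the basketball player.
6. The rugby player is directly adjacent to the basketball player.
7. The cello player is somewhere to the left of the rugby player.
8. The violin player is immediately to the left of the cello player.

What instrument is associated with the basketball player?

The only instrument still possible for house 4 is oboe.
From clue 1, the country fan must be in house 4.
From clue 2, the clarinet player must be in house 3.
Clue 4 places the metal fan in house 3.
The only instrument still possible for house 1 is violin.
So house 2 gets cello for instrument.
So house 1 gets golf for sport.
The only sport still possible for house 2 is basketball.
The rock fan is in house 1 (clue 5).
From clue 6, the rugby player must be in house 3.
That leaves blues as the music genre for house 2.
House 4's sport must be soccer (nothing else left).
So: house 1 = rock/violin/golf, house 2 = blues/cello/basketball, house 3 = metal/clarinet/rugby, house 4 = country/oboe/soccer.

cello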